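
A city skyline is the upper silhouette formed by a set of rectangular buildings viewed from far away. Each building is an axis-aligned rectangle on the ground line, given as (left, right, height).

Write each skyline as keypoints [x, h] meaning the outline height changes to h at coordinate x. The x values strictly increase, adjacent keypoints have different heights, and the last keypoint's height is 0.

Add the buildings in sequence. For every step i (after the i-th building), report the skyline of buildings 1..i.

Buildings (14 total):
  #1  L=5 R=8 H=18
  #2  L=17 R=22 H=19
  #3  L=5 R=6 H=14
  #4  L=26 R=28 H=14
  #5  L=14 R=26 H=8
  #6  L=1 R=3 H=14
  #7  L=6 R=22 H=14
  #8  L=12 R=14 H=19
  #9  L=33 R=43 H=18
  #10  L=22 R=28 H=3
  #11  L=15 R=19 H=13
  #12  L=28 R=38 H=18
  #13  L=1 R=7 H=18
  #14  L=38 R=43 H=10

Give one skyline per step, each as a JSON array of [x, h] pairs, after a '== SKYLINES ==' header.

== SKYLINES ==
[[5,18],[8,0]]
[[5,18],[8,0],[17,19],[22,0]]
[[5,18],[8,0],[17,19],[22,0]]
[[5,18],[8,0],[17,19],[22,0],[26,14],[28,0]]
[[5,18],[8,0],[14,8],[17,19],[22,8],[26,14],[28,0]]
[[1,14],[3,0],[5,18],[8,0],[14,8],[17,19],[22,8],[26,14],[28,0]]
[[1,14],[3,0],[5,18],[8,14],[17,19],[22,8],[26,14],[28,0]]
[[1,14],[3,0],[5,18],[8,14],[12,19],[14,14],[17,19],[22,8],[26,14],[28,0]]
[[1,14],[3,0],[5,18],[8,14],[12,19],[14,14],[17,19],[22,8],[26,14],[28,0],[33,18],[43,0]]
[[1,14],[3,0],[5,18],[8,14],[12,19],[14,14],[17,19],[22,8],[26,14],[28,0],[33,18],[43,0]]
[[1,14],[3,0],[5,18],[8,14],[12,19],[14,14],[17,19],[22,8],[26,14],[28,0],[33,18],[43,0]]
[[1,14],[3,0],[5,18],[8,14],[12,19],[14,14],[17,19],[22,8],[26,14],[28,18],[43,0]]
[[1,18],[8,14],[12,19],[14,14],[17,19],[22,8],[26,14],[28,18],[43,0]]
[[1,18],[8,14],[12,19],[14,14],[17,19],[22,8],[26,14],[28,18],[43,0]]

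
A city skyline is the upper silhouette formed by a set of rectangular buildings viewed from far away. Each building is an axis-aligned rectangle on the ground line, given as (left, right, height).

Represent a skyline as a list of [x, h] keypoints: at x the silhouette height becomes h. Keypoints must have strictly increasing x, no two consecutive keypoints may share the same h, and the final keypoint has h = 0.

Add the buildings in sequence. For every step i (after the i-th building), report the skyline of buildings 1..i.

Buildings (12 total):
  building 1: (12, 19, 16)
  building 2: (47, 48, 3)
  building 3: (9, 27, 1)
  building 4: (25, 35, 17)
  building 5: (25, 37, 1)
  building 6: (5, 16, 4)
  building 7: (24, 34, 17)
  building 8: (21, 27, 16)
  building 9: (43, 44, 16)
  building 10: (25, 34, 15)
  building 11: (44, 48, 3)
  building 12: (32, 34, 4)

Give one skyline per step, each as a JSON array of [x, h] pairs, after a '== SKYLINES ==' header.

== SKYLINES ==
[[12,16],[19,0]]
[[12,16],[19,0],[47,3],[48,0]]
[[9,1],[12,16],[19,1],[27,0],[47,3],[48,0]]
[[9,1],[12,16],[19,1],[25,17],[35,0],[47,3],[48,0]]
[[9,1],[12,16],[19,1],[25,17],[35,1],[37,0],[47,3],[48,0]]
[[5,4],[12,16],[19,1],[25,17],[35,1],[37,0],[47,3],[48,0]]
[[5,4],[12,16],[19,1],[24,17],[35,1],[37,0],[47,3],[48,0]]
[[5,4],[12,16],[19,1],[21,16],[24,17],[35,1],[37,0],[47,3],[48,0]]
[[5,4],[12,16],[19,1],[21,16],[24,17],[35,1],[37,0],[43,16],[44,0],[47,3],[48,0]]
[[5,4],[12,16],[19,1],[21,16],[24,17],[35,1],[37,0],[43,16],[44,0],[47,3],[48,0]]
[[5,4],[12,16],[19,1],[21,16],[24,17],[35,1],[37,0],[43,16],[44,3],[48,0]]
[[5,4],[12,16],[19,1],[21,16],[24,17],[35,1],[37,0],[43,16],[44,3],[48,0]]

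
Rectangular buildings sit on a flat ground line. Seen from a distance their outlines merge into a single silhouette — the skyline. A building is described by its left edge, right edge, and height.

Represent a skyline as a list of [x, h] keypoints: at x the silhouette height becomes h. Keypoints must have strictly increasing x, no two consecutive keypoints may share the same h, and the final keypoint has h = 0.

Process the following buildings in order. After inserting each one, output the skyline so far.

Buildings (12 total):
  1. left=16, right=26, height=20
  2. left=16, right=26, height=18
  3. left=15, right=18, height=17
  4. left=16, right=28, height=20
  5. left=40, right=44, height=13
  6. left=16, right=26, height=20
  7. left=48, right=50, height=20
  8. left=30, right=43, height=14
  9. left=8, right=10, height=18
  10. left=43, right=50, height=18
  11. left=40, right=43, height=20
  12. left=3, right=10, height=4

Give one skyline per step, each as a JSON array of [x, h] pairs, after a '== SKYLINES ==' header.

== SKYLINES ==
[[16,20],[26,0]]
[[16,20],[26,0]]
[[15,17],[16,20],[26,0]]
[[15,17],[16,20],[28,0]]
[[15,17],[16,20],[28,0],[40,13],[44,0]]
[[15,17],[16,20],[28,0],[40,13],[44,0]]
[[15,17],[16,20],[28,0],[40,13],[44,0],[48,20],[50,0]]
[[15,17],[16,20],[28,0],[30,14],[43,13],[44,0],[48,20],[50,0]]
[[8,18],[10,0],[15,17],[16,20],[28,0],[30,14],[43,13],[44,0],[48,20],[50,0]]
[[8,18],[10,0],[15,17],[16,20],[28,0],[30,14],[43,18],[48,20],[50,0]]
[[8,18],[10,0],[15,17],[16,20],[28,0],[30,14],[40,20],[43,18],[48,20],[50,0]]
[[3,4],[8,18],[10,0],[15,17],[16,20],[28,0],[30,14],[40,20],[43,18],[48,20],[50,0]]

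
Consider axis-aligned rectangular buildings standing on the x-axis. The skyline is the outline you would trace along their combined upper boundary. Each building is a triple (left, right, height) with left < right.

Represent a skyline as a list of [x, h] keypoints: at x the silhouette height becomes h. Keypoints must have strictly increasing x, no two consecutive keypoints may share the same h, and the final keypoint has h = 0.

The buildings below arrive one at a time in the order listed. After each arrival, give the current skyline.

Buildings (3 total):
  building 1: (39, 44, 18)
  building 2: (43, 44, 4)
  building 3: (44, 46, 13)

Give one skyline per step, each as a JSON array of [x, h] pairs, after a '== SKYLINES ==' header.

== SKYLINES ==
[[39,18],[44,0]]
[[39,18],[44,0]]
[[39,18],[44,13],[46,0]]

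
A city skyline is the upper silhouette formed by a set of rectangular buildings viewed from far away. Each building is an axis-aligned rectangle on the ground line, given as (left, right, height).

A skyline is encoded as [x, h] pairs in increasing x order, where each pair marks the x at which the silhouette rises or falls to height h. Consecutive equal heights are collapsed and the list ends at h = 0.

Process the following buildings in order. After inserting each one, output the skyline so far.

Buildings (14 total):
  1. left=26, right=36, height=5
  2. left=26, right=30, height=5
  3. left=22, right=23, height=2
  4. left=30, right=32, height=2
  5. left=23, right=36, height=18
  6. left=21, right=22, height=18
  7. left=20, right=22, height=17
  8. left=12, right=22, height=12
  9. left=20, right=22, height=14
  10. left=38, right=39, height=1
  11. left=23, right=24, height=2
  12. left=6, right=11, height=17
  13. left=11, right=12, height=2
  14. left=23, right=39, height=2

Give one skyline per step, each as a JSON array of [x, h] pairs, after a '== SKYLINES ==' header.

== SKYLINES ==
[[26,5],[36,0]]
[[26,5],[36,0]]
[[22,2],[23,0],[26,5],[36,0]]
[[22,2],[23,0],[26,5],[36,0]]
[[22,2],[23,18],[36,0]]
[[21,18],[22,2],[23,18],[36,0]]
[[20,17],[21,18],[22,2],[23,18],[36,0]]
[[12,12],[20,17],[21,18],[22,2],[23,18],[36,0]]
[[12,12],[20,17],[21,18],[22,2],[23,18],[36,0]]
[[12,12],[20,17],[21,18],[22,2],[23,18],[36,0],[38,1],[39,0]]
[[12,12],[20,17],[21,18],[22,2],[23,18],[36,0],[38,1],[39,0]]
[[6,17],[11,0],[12,12],[20,17],[21,18],[22,2],[23,18],[36,0],[38,1],[39,0]]
[[6,17],[11,2],[12,12],[20,17],[21,18],[22,2],[23,18],[36,0],[38,1],[39,0]]
[[6,17],[11,2],[12,12],[20,17],[21,18],[22,2],[23,18],[36,2],[39,0]]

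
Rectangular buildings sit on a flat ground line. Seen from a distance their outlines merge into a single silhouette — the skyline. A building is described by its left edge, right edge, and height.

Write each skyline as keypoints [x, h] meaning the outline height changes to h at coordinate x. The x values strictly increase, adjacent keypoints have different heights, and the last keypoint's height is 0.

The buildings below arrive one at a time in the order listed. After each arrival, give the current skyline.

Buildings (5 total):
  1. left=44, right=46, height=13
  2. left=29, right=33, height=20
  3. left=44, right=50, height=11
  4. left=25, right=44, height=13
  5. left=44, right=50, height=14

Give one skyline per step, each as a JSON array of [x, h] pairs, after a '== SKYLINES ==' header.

== SKYLINES ==
[[44,13],[46,0]]
[[29,20],[33,0],[44,13],[46,0]]
[[29,20],[33,0],[44,13],[46,11],[50,0]]
[[25,13],[29,20],[33,13],[46,11],[50,0]]
[[25,13],[29,20],[33,13],[44,14],[50,0]]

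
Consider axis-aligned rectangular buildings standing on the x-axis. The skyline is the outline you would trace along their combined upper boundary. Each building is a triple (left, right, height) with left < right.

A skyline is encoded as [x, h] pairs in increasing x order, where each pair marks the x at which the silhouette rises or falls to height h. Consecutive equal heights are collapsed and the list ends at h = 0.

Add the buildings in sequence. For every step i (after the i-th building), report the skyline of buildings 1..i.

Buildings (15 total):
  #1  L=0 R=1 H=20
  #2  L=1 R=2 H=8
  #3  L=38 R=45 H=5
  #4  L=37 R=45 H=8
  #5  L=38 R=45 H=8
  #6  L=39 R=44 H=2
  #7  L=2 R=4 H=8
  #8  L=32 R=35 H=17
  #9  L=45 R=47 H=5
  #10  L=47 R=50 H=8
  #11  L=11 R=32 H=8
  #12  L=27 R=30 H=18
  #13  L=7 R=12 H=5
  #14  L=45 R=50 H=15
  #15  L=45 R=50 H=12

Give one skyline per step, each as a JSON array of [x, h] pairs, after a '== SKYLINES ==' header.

== SKYLINES ==
[[0,20],[1,0]]
[[0,20],[1,8],[2,0]]
[[0,20],[1,8],[2,0],[38,5],[45,0]]
[[0,20],[1,8],[2,0],[37,8],[45,0]]
[[0,20],[1,8],[2,0],[37,8],[45,0]]
[[0,20],[1,8],[2,0],[37,8],[45,0]]
[[0,20],[1,8],[4,0],[37,8],[45,0]]
[[0,20],[1,8],[4,0],[32,17],[35,0],[37,8],[45,0]]
[[0,20],[1,8],[4,0],[32,17],[35,0],[37,8],[45,5],[47,0]]
[[0,20],[1,8],[4,0],[32,17],[35,0],[37,8],[45,5],[47,8],[50,0]]
[[0,20],[1,8],[4,0],[11,8],[32,17],[35,0],[37,8],[45,5],[47,8],[50,0]]
[[0,20],[1,8],[4,0],[11,8],[27,18],[30,8],[32,17],[35,0],[37,8],[45,5],[47,8],[50,0]]
[[0,20],[1,8],[4,0],[7,5],[11,8],[27,18],[30,8],[32,17],[35,0],[37,8],[45,5],[47,8],[50,0]]
[[0,20],[1,8],[4,0],[7,5],[11,8],[27,18],[30,8],[32,17],[35,0],[37,8],[45,15],[50,0]]
[[0,20],[1,8],[4,0],[7,5],[11,8],[27,18],[30,8],[32,17],[35,0],[37,8],[45,15],[50,0]]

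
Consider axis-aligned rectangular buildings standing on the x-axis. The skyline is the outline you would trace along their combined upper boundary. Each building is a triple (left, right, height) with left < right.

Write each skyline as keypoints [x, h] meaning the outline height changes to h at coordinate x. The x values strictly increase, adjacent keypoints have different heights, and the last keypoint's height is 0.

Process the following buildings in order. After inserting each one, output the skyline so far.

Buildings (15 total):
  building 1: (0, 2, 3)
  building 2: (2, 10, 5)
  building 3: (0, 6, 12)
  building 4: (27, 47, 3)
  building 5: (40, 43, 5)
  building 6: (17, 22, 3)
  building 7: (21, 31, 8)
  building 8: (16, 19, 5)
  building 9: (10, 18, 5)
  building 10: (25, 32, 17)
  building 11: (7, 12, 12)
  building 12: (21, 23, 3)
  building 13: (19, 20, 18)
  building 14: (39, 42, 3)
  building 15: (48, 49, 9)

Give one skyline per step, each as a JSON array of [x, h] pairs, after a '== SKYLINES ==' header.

== SKYLINES ==
[[0,3],[2,0]]
[[0,3],[2,5],[10,0]]
[[0,12],[6,5],[10,0]]
[[0,12],[6,5],[10,0],[27,3],[47,0]]
[[0,12],[6,5],[10,0],[27,3],[40,5],[43,3],[47,0]]
[[0,12],[6,5],[10,0],[17,3],[22,0],[27,3],[40,5],[43,3],[47,0]]
[[0,12],[6,5],[10,0],[17,3],[21,8],[31,3],[40,5],[43,3],[47,0]]
[[0,12],[6,5],[10,0],[16,5],[19,3],[21,8],[31,3],[40,5],[43,3],[47,0]]
[[0,12],[6,5],[19,3],[21,8],[31,3],[40,5],[43,3],[47,0]]
[[0,12],[6,5],[19,3],[21,8],[25,17],[32,3],[40,5],[43,3],[47,0]]
[[0,12],[6,5],[7,12],[12,5],[19,3],[21,8],[25,17],[32,3],[40,5],[43,3],[47,0]]
[[0,12],[6,5],[7,12],[12,5],[19,3],[21,8],[25,17],[32,3],[40,5],[43,3],[47,0]]
[[0,12],[6,5],[7,12],[12,5],[19,18],[20,3],[21,8],[25,17],[32,3],[40,5],[43,3],[47,0]]
[[0,12],[6,5],[7,12],[12,5],[19,18],[20,3],[21,8],[25,17],[32,3],[40,5],[43,3],[47,0]]
[[0,12],[6,5],[7,12],[12,5],[19,18],[20,3],[21,8],[25,17],[32,3],[40,5],[43,3],[47,0],[48,9],[49,0]]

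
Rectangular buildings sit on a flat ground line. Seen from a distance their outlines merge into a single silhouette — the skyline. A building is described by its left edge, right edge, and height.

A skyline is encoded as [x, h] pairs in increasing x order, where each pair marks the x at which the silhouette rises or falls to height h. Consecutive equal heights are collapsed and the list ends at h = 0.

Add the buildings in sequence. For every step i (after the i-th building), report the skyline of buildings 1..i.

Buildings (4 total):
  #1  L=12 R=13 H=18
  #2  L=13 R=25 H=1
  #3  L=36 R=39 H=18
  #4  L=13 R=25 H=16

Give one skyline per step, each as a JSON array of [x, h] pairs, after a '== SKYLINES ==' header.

== SKYLINES ==
[[12,18],[13,0]]
[[12,18],[13,1],[25,0]]
[[12,18],[13,1],[25,0],[36,18],[39,0]]
[[12,18],[13,16],[25,0],[36,18],[39,0]]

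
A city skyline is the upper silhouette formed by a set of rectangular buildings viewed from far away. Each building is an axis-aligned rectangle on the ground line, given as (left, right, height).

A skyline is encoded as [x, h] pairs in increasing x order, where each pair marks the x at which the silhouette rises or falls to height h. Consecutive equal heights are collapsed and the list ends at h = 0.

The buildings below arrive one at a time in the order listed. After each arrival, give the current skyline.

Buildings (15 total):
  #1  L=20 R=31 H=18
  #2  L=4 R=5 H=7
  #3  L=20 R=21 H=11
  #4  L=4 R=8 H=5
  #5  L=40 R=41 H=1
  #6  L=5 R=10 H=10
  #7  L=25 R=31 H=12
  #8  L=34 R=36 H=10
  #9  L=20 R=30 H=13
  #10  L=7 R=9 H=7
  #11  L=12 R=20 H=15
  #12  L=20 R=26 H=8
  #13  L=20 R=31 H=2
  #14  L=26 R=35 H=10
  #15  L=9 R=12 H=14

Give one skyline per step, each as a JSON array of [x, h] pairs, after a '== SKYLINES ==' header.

== SKYLINES ==
[[20,18],[31,0]]
[[4,7],[5,0],[20,18],[31,0]]
[[4,7],[5,0],[20,18],[31,0]]
[[4,7],[5,5],[8,0],[20,18],[31,0]]
[[4,7],[5,5],[8,0],[20,18],[31,0],[40,1],[41,0]]
[[4,7],[5,10],[10,0],[20,18],[31,0],[40,1],[41,0]]
[[4,7],[5,10],[10,0],[20,18],[31,0],[40,1],[41,0]]
[[4,7],[5,10],[10,0],[20,18],[31,0],[34,10],[36,0],[40,1],[41,0]]
[[4,7],[5,10],[10,0],[20,18],[31,0],[34,10],[36,0],[40,1],[41,0]]
[[4,7],[5,10],[10,0],[20,18],[31,0],[34,10],[36,0],[40,1],[41,0]]
[[4,7],[5,10],[10,0],[12,15],[20,18],[31,0],[34,10],[36,0],[40,1],[41,0]]
[[4,7],[5,10],[10,0],[12,15],[20,18],[31,0],[34,10],[36,0],[40,1],[41,0]]
[[4,7],[5,10],[10,0],[12,15],[20,18],[31,0],[34,10],[36,0],[40,1],[41,0]]
[[4,7],[5,10],[10,0],[12,15],[20,18],[31,10],[36,0],[40,1],[41,0]]
[[4,7],[5,10],[9,14],[12,15],[20,18],[31,10],[36,0],[40,1],[41,0]]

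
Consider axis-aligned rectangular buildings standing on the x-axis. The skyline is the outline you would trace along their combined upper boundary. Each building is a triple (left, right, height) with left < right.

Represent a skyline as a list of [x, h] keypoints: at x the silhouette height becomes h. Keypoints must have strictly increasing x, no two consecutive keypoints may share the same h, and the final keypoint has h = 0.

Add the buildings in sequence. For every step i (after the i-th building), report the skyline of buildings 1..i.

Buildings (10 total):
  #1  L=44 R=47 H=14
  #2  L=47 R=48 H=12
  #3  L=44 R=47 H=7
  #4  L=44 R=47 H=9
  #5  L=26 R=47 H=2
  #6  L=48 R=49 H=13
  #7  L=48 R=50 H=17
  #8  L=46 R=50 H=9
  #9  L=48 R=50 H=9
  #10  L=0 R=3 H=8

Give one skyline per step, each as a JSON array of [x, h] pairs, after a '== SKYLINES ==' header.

== SKYLINES ==
[[44,14],[47,0]]
[[44,14],[47,12],[48,0]]
[[44,14],[47,12],[48,0]]
[[44,14],[47,12],[48,0]]
[[26,2],[44,14],[47,12],[48,0]]
[[26,2],[44,14],[47,12],[48,13],[49,0]]
[[26,2],[44,14],[47,12],[48,17],[50,0]]
[[26,2],[44,14],[47,12],[48,17],[50,0]]
[[26,2],[44,14],[47,12],[48,17],[50,0]]
[[0,8],[3,0],[26,2],[44,14],[47,12],[48,17],[50,0]]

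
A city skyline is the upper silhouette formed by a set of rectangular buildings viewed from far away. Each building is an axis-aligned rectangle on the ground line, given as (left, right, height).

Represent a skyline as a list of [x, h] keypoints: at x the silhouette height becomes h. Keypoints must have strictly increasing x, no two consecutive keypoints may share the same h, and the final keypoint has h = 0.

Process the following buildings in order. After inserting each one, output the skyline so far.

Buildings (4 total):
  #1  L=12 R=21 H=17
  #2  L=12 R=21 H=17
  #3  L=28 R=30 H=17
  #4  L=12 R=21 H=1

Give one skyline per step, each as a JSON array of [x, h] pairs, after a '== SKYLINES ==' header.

== SKYLINES ==
[[12,17],[21,0]]
[[12,17],[21,0]]
[[12,17],[21,0],[28,17],[30,0]]
[[12,17],[21,0],[28,17],[30,0]]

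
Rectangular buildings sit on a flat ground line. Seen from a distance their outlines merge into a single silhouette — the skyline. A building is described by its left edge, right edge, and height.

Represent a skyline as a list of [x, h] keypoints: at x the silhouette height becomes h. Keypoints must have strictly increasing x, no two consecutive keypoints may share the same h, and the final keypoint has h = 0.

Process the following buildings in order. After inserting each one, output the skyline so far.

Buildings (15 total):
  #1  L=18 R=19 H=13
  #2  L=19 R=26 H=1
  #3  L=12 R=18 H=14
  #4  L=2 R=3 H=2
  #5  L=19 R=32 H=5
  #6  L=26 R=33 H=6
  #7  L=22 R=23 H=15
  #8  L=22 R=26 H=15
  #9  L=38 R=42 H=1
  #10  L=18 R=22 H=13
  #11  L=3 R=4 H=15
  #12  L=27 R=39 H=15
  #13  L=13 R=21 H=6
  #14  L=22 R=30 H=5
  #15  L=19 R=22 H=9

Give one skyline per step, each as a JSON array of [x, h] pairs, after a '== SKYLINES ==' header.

== SKYLINES ==
[[18,13],[19,0]]
[[18,13],[19,1],[26,0]]
[[12,14],[18,13],[19,1],[26,0]]
[[2,2],[3,0],[12,14],[18,13],[19,1],[26,0]]
[[2,2],[3,0],[12,14],[18,13],[19,5],[32,0]]
[[2,2],[3,0],[12,14],[18,13],[19,5],[26,6],[33,0]]
[[2,2],[3,0],[12,14],[18,13],[19,5],[22,15],[23,5],[26,6],[33,0]]
[[2,2],[3,0],[12,14],[18,13],[19,5],[22,15],[26,6],[33,0]]
[[2,2],[3,0],[12,14],[18,13],[19,5],[22,15],[26,6],[33,0],[38,1],[42,0]]
[[2,2],[3,0],[12,14],[18,13],[22,15],[26,6],[33,0],[38,1],[42,0]]
[[2,2],[3,15],[4,0],[12,14],[18,13],[22,15],[26,6],[33,0],[38,1],[42,0]]
[[2,2],[3,15],[4,0],[12,14],[18,13],[22,15],[26,6],[27,15],[39,1],[42,0]]
[[2,2],[3,15],[4,0],[12,14],[18,13],[22,15],[26,6],[27,15],[39,1],[42,0]]
[[2,2],[3,15],[4,0],[12,14],[18,13],[22,15],[26,6],[27,15],[39,1],[42,0]]
[[2,2],[3,15],[4,0],[12,14],[18,13],[22,15],[26,6],[27,15],[39,1],[42,0]]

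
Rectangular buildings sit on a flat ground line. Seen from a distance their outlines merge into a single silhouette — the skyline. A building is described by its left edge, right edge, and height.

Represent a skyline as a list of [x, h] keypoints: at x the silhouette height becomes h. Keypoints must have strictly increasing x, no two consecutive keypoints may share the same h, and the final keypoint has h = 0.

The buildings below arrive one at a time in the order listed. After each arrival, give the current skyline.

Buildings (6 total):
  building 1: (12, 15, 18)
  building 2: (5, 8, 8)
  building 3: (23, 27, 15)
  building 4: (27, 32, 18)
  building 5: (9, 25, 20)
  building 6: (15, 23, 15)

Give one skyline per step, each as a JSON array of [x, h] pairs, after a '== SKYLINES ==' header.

== SKYLINES ==
[[12,18],[15,0]]
[[5,8],[8,0],[12,18],[15,0]]
[[5,8],[8,0],[12,18],[15,0],[23,15],[27,0]]
[[5,8],[8,0],[12,18],[15,0],[23,15],[27,18],[32,0]]
[[5,8],[8,0],[9,20],[25,15],[27,18],[32,0]]
[[5,8],[8,0],[9,20],[25,15],[27,18],[32,0]]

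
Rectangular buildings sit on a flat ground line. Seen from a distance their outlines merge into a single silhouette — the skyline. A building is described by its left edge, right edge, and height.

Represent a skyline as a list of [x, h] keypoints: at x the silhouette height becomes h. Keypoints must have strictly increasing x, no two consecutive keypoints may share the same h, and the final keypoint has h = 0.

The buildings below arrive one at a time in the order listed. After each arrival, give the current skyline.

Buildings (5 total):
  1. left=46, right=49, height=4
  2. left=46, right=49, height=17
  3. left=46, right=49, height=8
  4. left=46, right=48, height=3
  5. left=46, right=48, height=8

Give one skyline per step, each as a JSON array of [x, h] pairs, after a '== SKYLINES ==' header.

== SKYLINES ==
[[46,4],[49,0]]
[[46,17],[49,0]]
[[46,17],[49,0]]
[[46,17],[49,0]]
[[46,17],[49,0]]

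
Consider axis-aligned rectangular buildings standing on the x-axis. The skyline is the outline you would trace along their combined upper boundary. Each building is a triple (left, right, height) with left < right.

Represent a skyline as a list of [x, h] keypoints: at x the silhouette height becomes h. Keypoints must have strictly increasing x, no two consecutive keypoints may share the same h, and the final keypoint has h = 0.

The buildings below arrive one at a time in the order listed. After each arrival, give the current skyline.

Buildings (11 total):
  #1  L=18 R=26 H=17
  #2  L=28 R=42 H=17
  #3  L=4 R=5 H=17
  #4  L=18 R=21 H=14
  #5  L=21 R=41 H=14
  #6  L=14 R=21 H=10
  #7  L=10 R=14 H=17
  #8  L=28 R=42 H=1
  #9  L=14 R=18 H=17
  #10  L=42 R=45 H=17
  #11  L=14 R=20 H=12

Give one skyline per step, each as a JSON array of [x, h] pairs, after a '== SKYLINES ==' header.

== SKYLINES ==
[[18,17],[26,0]]
[[18,17],[26,0],[28,17],[42,0]]
[[4,17],[5,0],[18,17],[26,0],[28,17],[42,0]]
[[4,17],[5,0],[18,17],[26,0],[28,17],[42,0]]
[[4,17],[5,0],[18,17],[26,14],[28,17],[42,0]]
[[4,17],[5,0],[14,10],[18,17],[26,14],[28,17],[42,0]]
[[4,17],[5,0],[10,17],[14,10],[18,17],[26,14],[28,17],[42,0]]
[[4,17],[5,0],[10,17],[14,10],[18,17],[26,14],[28,17],[42,0]]
[[4,17],[5,0],[10,17],[26,14],[28,17],[42,0]]
[[4,17],[5,0],[10,17],[26,14],[28,17],[45,0]]
[[4,17],[5,0],[10,17],[26,14],[28,17],[45,0]]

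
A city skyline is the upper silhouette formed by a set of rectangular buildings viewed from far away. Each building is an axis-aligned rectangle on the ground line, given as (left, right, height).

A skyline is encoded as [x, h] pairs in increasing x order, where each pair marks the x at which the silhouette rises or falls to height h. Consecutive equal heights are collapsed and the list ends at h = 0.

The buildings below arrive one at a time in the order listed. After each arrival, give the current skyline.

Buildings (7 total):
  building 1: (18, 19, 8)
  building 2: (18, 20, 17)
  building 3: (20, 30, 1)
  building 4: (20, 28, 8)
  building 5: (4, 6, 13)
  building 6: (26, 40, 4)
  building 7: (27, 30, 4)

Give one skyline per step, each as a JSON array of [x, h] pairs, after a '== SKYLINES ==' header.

== SKYLINES ==
[[18,8],[19,0]]
[[18,17],[20,0]]
[[18,17],[20,1],[30,0]]
[[18,17],[20,8],[28,1],[30,0]]
[[4,13],[6,0],[18,17],[20,8],[28,1],[30,0]]
[[4,13],[6,0],[18,17],[20,8],[28,4],[40,0]]
[[4,13],[6,0],[18,17],[20,8],[28,4],[40,0]]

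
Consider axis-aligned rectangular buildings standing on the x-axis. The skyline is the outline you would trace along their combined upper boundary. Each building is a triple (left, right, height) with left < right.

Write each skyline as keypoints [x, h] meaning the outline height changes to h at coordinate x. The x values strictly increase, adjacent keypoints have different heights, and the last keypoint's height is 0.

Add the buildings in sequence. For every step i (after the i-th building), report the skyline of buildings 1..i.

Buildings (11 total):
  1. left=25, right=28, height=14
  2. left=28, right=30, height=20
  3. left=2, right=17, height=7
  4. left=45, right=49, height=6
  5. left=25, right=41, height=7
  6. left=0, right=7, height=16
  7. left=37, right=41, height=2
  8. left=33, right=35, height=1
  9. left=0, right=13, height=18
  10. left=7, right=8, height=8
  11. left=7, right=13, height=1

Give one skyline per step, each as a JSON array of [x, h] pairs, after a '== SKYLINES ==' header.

== SKYLINES ==
[[25,14],[28,0]]
[[25,14],[28,20],[30,0]]
[[2,7],[17,0],[25,14],[28,20],[30,0]]
[[2,7],[17,0],[25,14],[28,20],[30,0],[45,6],[49,0]]
[[2,7],[17,0],[25,14],[28,20],[30,7],[41,0],[45,6],[49,0]]
[[0,16],[7,7],[17,0],[25,14],[28,20],[30,7],[41,0],[45,6],[49,0]]
[[0,16],[7,7],[17,0],[25,14],[28,20],[30,7],[41,0],[45,6],[49,0]]
[[0,16],[7,7],[17,0],[25,14],[28,20],[30,7],[41,0],[45,6],[49,0]]
[[0,18],[13,7],[17,0],[25,14],[28,20],[30,7],[41,0],[45,6],[49,0]]
[[0,18],[13,7],[17,0],[25,14],[28,20],[30,7],[41,0],[45,6],[49,0]]
[[0,18],[13,7],[17,0],[25,14],[28,20],[30,7],[41,0],[45,6],[49,0]]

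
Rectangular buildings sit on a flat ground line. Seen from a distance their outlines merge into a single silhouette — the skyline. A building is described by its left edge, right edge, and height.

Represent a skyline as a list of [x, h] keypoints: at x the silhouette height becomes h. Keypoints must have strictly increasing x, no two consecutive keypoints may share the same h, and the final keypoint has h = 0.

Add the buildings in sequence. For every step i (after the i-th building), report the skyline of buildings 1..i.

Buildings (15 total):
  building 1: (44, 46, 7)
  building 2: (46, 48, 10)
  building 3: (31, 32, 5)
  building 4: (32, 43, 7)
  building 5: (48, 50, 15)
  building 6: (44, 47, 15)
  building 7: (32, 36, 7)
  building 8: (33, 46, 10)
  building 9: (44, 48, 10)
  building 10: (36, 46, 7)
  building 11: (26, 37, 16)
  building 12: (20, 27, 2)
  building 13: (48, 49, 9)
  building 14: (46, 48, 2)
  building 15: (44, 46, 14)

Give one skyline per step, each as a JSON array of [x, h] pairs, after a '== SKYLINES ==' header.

== SKYLINES ==
[[44,7],[46,0]]
[[44,7],[46,10],[48,0]]
[[31,5],[32,0],[44,7],[46,10],[48,0]]
[[31,5],[32,7],[43,0],[44,7],[46,10],[48,0]]
[[31,5],[32,7],[43,0],[44,7],[46,10],[48,15],[50,0]]
[[31,5],[32,7],[43,0],[44,15],[47,10],[48,15],[50,0]]
[[31,5],[32,7],[43,0],[44,15],[47,10],[48,15],[50,0]]
[[31,5],[32,7],[33,10],[44,15],[47,10],[48,15],[50,0]]
[[31,5],[32,7],[33,10],[44,15],[47,10],[48,15],[50,0]]
[[31,5],[32,7],[33,10],[44,15],[47,10],[48,15],[50,0]]
[[26,16],[37,10],[44,15],[47,10],[48,15],[50,0]]
[[20,2],[26,16],[37,10],[44,15],[47,10],[48,15],[50,0]]
[[20,2],[26,16],[37,10],[44,15],[47,10],[48,15],[50,0]]
[[20,2],[26,16],[37,10],[44,15],[47,10],[48,15],[50,0]]
[[20,2],[26,16],[37,10],[44,15],[47,10],[48,15],[50,0]]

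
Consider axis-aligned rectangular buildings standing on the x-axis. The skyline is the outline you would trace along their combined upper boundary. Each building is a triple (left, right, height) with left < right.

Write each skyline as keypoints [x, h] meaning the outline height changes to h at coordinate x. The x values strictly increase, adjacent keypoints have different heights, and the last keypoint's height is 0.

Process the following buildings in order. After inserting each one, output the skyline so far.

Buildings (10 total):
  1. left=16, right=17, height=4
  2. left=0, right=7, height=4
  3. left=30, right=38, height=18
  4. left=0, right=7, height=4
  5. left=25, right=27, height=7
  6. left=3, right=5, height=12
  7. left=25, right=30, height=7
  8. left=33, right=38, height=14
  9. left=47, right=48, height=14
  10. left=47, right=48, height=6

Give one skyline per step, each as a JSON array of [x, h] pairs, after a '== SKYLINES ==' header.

== SKYLINES ==
[[16,4],[17,0]]
[[0,4],[7,0],[16,4],[17,0]]
[[0,4],[7,0],[16,4],[17,0],[30,18],[38,0]]
[[0,4],[7,0],[16,4],[17,0],[30,18],[38,0]]
[[0,4],[7,0],[16,4],[17,0],[25,7],[27,0],[30,18],[38,0]]
[[0,4],[3,12],[5,4],[7,0],[16,4],[17,0],[25,7],[27,0],[30,18],[38,0]]
[[0,4],[3,12],[5,4],[7,0],[16,4],[17,0],[25,7],[30,18],[38,0]]
[[0,4],[3,12],[5,4],[7,0],[16,4],[17,0],[25,7],[30,18],[38,0]]
[[0,4],[3,12],[5,4],[7,0],[16,4],[17,0],[25,7],[30,18],[38,0],[47,14],[48,0]]
[[0,4],[3,12],[5,4],[7,0],[16,4],[17,0],[25,7],[30,18],[38,0],[47,14],[48,0]]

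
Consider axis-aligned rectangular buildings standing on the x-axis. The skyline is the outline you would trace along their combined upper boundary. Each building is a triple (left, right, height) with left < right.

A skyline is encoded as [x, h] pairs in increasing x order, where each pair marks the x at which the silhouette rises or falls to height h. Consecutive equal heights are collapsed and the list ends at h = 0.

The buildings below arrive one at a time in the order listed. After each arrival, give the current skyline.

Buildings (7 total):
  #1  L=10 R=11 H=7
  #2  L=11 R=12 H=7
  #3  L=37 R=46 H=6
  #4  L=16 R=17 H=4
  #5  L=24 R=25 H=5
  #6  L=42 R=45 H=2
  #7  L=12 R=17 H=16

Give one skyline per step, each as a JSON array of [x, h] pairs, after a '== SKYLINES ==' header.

== SKYLINES ==
[[10,7],[11,0]]
[[10,7],[12,0]]
[[10,7],[12,0],[37,6],[46,0]]
[[10,7],[12,0],[16,4],[17,0],[37,6],[46,0]]
[[10,7],[12,0],[16,4],[17,0],[24,5],[25,0],[37,6],[46,0]]
[[10,7],[12,0],[16,4],[17,0],[24,5],[25,0],[37,6],[46,0]]
[[10,7],[12,16],[17,0],[24,5],[25,0],[37,6],[46,0]]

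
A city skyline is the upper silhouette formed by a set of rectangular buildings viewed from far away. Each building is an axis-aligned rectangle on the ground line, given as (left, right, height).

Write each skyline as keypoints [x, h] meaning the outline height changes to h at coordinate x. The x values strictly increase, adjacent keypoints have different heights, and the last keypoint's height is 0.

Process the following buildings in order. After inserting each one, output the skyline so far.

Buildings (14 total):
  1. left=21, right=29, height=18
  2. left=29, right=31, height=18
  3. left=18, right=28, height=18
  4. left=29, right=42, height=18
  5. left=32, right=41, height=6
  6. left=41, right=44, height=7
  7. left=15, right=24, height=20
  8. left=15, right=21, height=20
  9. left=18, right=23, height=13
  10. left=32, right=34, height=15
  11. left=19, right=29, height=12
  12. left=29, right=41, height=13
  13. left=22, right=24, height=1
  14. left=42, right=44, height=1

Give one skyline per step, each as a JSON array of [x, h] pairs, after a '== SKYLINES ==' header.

== SKYLINES ==
[[21,18],[29,0]]
[[21,18],[31,0]]
[[18,18],[31,0]]
[[18,18],[42,0]]
[[18,18],[42,0]]
[[18,18],[42,7],[44,0]]
[[15,20],[24,18],[42,7],[44,0]]
[[15,20],[24,18],[42,7],[44,0]]
[[15,20],[24,18],[42,7],[44,0]]
[[15,20],[24,18],[42,7],[44,0]]
[[15,20],[24,18],[42,7],[44,0]]
[[15,20],[24,18],[42,7],[44,0]]
[[15,20],[24,18],[42,7],[44,0]]
[[15,20],[24,18],[42,7],[44,0]]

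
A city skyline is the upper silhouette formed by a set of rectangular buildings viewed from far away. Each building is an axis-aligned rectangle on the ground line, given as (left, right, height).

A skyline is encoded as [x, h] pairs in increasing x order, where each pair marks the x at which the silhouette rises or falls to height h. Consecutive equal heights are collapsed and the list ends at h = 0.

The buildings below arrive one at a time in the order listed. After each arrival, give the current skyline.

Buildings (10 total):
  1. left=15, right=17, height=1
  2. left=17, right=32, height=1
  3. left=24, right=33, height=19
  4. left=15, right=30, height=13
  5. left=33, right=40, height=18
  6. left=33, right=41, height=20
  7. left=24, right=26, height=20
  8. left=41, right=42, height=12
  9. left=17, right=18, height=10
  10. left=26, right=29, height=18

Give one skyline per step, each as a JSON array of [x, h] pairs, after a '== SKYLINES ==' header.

== SKYLINES ==
[[15,1],[17,0]]
[[15,1],[32,0]]
[[15,1],[24,19],[33,0]]
[[15,13],[24,19],[33,0]]
[[15,13],[24,19],[33,18],[40,0]]
[[15,13],[24,19],[33,20],[41,0]]
[[15,13],[24,20],[26,19],[33,20],[41,0]]
[[15,13],[24,20],[26,19],[33,20],[41,12],[42,0]]
[[15,13],[24,20],[26,19],[33,20],[41,12],[42,0]]
[[15,13],[24,20],[26,19],[33,20],[41,12],[42,0]]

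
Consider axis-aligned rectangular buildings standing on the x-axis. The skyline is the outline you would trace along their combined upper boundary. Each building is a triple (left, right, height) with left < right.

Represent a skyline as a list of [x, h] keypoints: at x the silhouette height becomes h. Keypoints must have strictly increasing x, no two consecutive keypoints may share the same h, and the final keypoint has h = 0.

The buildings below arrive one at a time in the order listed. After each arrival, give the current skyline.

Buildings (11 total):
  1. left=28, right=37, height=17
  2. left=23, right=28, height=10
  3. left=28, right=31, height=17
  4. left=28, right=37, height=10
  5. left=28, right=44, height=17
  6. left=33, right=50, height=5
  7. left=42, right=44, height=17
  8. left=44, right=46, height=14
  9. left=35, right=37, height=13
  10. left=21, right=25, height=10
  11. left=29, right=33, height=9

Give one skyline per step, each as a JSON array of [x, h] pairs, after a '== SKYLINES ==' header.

== SKYLINES ==
[[28,17],[37,0]]
[[23,10],[28,17],[37,0]]
[[23,10],[28,17],[37,0]]
[[23,10],[28,17],[37,0]]
[[23,10],[28,17],[44,0]]
[[23,10],[28,17],[44,5],[50,0]]
[[23,10],[28,17],[44,5],[50,0]]
[[23,10],[28,17],[44,14],[46,5],[50,0]]
[[23,10],[28,17],[44,14],[46,5],[50,0]]
[[21,10],[28,17],[44,14],[46,5],[50,0]]
[[21,10],[28,17],[44,14],[46,5],[50,0]]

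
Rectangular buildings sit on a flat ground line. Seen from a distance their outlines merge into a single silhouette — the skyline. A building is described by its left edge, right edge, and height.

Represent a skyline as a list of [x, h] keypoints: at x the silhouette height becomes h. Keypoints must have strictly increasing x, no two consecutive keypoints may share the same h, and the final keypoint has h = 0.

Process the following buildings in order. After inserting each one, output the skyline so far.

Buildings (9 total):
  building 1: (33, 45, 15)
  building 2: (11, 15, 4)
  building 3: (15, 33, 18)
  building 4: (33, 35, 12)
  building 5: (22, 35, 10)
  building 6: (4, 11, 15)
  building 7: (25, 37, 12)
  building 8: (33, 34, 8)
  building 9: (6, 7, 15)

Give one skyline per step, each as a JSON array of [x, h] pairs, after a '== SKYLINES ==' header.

== SKYLINES ==
[[33,15],[45,0]]
[[11,4],[15,0],[33,15],[45,0]]
[[11,4],[15,18],[33,15],[45,0]]
[[11,4],[15,18],[33,15],[45,0]]
[[11,4],[15,18],[33,15],[45,0]]
[[4,15],[11,4],[15,18],[33,15],[45,0]]
[[4,15],[11,4],[15,18],[33,15],[45,0]]
[[4,15],[11,4],[15,18],[33,15],[45,0]]
[[4,15],[11,4],[15,18],[33,15],[45,0]]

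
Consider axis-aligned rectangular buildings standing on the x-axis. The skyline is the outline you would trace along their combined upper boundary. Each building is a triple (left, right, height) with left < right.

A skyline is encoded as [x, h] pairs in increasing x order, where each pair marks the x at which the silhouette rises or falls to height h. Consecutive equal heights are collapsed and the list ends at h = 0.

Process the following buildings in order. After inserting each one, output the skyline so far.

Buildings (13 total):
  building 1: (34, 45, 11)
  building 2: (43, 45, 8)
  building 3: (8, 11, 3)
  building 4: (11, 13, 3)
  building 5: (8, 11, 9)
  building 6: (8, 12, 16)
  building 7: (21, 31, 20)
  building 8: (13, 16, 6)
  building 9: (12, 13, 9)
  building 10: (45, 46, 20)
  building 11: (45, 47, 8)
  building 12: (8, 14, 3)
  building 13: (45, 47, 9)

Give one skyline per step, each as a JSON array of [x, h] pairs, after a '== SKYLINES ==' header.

== SKYLINES ==
[[34,11],[45,0]]
[[34,11],[45,0]]
[[8,3],[11,0],[34,11],[45,0]]
[[8,3],[13,0],[34,11],[45,0]]
[[8,9],[11,3],[13,0],[34,11],[45,0]]
[[8,16],[12,3],[13,0],[34,11],[45,0]]
[[8,16],[12,3],[13,0],[21,20],[31,0],[34,11],[45,0]]
[[8,16],[12,3],[13,6],[16,0],[21,20],[31,0],[34,11],[45,0]]
[[8,16],[12,9],[13,6],[16,0],[21,20],[31,0],[34,11],[45,0]]
[[8,16],[12,9],[13,6],[16,0],[21,20],[31,0],[34,11],[45,20],[46,0]]
[[8,16],[12,9],[13,6],[16,0],[21,20],[31,0],[34,11],[45,20],[46,8],[47,0]]
[[8,16],[12,9],[13,6],[16,0],[21,20],[31,0],[34,11],[45,20],[46,8],[47,0]]
[[8,16],[12,9],[13,6],[16,0],[21,20],[31,0],[34,11],[45,20],[46,9],[47,0]]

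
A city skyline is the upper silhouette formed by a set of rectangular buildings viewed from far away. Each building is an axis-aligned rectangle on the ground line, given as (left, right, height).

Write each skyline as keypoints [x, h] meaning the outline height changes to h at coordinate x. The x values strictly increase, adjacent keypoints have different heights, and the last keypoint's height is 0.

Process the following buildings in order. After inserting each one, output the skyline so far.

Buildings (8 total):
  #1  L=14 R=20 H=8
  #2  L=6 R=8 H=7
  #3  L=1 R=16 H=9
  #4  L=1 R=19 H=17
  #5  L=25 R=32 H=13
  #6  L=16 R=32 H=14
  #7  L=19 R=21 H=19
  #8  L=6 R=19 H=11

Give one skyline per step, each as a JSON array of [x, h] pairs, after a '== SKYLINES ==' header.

== SKYLINES ==
[[14,8],[20,0]]
[[6,7],[8,0],[14,8],[20,0]]
[[1,9],[16,8],[20,0]]
[[1,17],[19,8],[20,0]]
[[1,17],[19,8],[20,0],[25,13],[32,0]]
[[1,17],[19,14],[32,0]]
[[1,17],[19,19],[21,14],[32,0]]
[[1,17],[19,19],[21,14],[32,0]]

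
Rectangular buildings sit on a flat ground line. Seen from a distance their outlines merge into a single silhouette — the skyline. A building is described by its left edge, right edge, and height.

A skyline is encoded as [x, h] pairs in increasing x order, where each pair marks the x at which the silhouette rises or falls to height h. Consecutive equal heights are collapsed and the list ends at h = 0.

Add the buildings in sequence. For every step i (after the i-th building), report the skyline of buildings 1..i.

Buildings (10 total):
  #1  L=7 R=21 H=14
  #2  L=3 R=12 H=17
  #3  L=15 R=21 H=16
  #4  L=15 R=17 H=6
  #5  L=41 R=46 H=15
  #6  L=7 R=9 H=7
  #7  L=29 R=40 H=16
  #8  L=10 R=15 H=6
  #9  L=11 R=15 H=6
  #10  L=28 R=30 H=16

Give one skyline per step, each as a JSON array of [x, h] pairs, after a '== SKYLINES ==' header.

== SKYLINES ==
[[7,14],[21,0]]
[[3,17],[12,14],[21,0]]
[[3,17],[12,14],[15,16],[21,0]]
[[3,17],[12,14],[15,16],[21,0]]
[[3,17],[12,14],[15,16],[21,0],[41,15],[46,0]]
[[3,17],[12,14],[15,16],[21,0],[41,15],[46,0]]
[[3,17],[12,14],[15,16],[21,0],[29,16],[40,0],[41,15],[46,0]]
[[3,17],[12,14],[15,16],[21,0],[29,16],[40,0],[41,15],[46,0]]
[[3,17],[12,14],[15,16],[21,0],[29,16],[40,0],[41,15],[46,0]]
[[3,17],[12,14],[15,16],[21,0],[28,16],[40,0],[41,15],[46,0]]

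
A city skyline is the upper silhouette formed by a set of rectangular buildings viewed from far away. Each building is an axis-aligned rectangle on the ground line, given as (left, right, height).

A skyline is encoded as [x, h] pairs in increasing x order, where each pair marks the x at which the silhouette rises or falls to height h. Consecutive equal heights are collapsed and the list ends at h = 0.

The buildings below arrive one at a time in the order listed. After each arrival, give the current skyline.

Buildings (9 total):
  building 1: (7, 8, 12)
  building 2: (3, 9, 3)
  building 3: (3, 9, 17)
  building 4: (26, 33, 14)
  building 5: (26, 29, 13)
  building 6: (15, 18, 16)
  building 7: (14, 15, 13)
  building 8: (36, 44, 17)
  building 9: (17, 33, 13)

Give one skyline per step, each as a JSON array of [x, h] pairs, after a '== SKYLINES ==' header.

== SKYLINES ==
[[7,12],[8,0]]
[[3,3],[7,12],[8,3],[9,0]]
[[3,17],[9,0]]
[[3,17],[9,0],[26,14],[33,0]]
[[3,17],[9,0],[26,14],[33,0]]
[[3,17],[9,0],[15,16],[18,0],[26,14],[33,0]]
[[3,17],[9,0],[14,13],[15,16],[18,0],[26,14],[33,0]]
[[3,17],[9,0],[14,13],[15,16],[18,0],[26,14],[33,0],[36,17],[44,0]]
[[3,17],[9,0],[14,13],[15,16],[18,13],[26,14],[33,0],[36,17],[44,0]]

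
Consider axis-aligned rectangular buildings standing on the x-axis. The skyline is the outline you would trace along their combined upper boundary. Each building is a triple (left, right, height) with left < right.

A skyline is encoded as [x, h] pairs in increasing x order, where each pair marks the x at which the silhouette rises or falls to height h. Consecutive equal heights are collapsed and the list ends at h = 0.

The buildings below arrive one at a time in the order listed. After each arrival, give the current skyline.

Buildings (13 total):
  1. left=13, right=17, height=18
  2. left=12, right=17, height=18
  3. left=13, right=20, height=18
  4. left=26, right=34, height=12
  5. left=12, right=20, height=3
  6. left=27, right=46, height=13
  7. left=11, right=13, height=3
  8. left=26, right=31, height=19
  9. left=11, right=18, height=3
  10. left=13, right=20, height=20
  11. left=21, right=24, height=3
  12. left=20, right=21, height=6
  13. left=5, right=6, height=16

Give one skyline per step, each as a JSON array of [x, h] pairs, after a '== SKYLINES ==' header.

== SKYLINES ==
[[13,18],[17,0]]
[[12,18],[17,0]]
[[12,18],[20,0]]
[[12,18],[20,0],[26,12],[34,0]]
[[12,18],[20,0],[26,12],[34,0]]
[[12,18],[20,0],[26,12],[27,13],[46,0]]
[[11,3],[12,18],[20,0],[26,12],[27,13],[46,0]]
[[11,3],[12,18],[20,0],[26,19],[31,13],[46,0]]
[[11,3],[12,18],[20,0],[26,19],[31,13],[46,0]]
[[11,3],[12,18],[13,20],[20,0],[26,19],[31,13],[46,0]]
[[11,3],[12,18],[13,20],[20,0],[21,3],[24,0],[26,19],[31,13],[46,0]]
[[11,3],[12,18],[13,20],[20,6],[21,3],[24,0],[26,19],[31,13],[46,0]]
[[5,16],[6,0],[11,3],[12,18],[13,20],[20,6],[21,3],[24,0],[26,19],[31,13],[46,0]]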